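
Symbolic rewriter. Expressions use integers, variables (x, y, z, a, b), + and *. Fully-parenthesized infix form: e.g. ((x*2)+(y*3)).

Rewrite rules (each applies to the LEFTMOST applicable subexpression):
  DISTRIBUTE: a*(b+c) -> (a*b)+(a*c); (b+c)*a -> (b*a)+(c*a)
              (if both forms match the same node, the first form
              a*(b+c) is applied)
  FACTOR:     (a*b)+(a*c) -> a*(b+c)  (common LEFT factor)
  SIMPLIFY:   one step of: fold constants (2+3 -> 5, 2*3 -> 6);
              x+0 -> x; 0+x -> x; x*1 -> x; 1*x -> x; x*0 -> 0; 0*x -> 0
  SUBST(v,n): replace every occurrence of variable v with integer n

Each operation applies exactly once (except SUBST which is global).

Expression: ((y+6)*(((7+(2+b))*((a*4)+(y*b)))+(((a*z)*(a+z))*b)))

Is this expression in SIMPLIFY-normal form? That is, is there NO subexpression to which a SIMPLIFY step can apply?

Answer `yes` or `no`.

Expression: ((y+6)*(((7+(2+b))*((a*4)+(y*b)))+(((a*z)*(a+z))*b)))
Scanning for simplifiable subexpressions (pre-order)...
  at root: ((y+6)*(((7+(2+b))*((a*4)+(y*b)))+(((a*z)*(a+z))*b))) (not simplifiable)
  at L: (y+6) (not simplifiable)
  at R: (((7+(2+b))*((a*4)+(y*b)))+(((a*z)*(a+z))*b)) (not simplifiable)
  at RL: ((7+(2+b))*((a*4)+(y*b))) (not simplifiable)
  at RLL: (7+(2+b)) (not simplifiable)
  at RLLR: (2+b) (not simplifiable)
  at RLR: ((a*4)+(y*b)) (not simplifiable)
  at RLRL: (a*4) (not simplifiable)
  at RLRR: (y*b) (not simplifiable)
  at RR: (((a*z)*(a+z))*b) (not simplifiable)
  at RRL: ((a*z)*(a+z)) (not simplifiable)
  at RRLL: (a*z) (not simplifiable)
  at RRLR: (a+z) (not simplifiable)
Result: no simplifiable subexpression found -> normal form.

Answer: yes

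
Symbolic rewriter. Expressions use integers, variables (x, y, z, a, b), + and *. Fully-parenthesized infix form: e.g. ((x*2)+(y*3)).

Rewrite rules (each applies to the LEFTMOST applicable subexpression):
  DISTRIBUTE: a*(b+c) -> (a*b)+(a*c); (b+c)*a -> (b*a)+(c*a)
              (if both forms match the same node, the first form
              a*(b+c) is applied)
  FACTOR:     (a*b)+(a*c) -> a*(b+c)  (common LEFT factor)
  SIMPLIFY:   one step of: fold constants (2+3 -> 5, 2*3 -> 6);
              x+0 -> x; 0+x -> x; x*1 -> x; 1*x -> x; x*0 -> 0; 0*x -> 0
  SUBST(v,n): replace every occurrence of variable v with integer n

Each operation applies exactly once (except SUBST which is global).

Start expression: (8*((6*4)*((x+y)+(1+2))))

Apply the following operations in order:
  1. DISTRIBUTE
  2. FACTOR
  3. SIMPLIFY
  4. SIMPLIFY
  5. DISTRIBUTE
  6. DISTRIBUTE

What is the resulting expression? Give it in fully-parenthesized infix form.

Start: (8*((6*4)*((x+y)+(1+2))))
Apply DISTRIBUTE at R (target: ((6*4)*((x+y)+(1+2)))): (8*((6*4)*((x+y)+(1+2)))) -> (8*(((6*4)*(x+y))+((6*4)*(1+2))))
Apply FACTOR at R (target: (((6*4)*(x+y))+((6*4)*(1+2)))): (8*(((6*4)*(x+y))+((6*4)*(1+2)))) -> (8*((6*4)*((x+y)+(1+2))))
Apply SIMPLIFY at RL (target: (6*4)): (8*((6*4)*((x+y)+(1+2)))) -> (8*(24*((x+y)+(1+2))))
Apply SIMPLIFY at RRR (target: (1+2)): (8*(24*((x+y)+(1+2)))) -> (8*(24*((x+y)+3)))
Apply DISTRIBUTE at R (target: (24*((x+y)+3))): (8*(24*((x+y)+3))) -> (8*((24*(x+y))+(24*3)))
Apply DISTRIBUTE at root (target: (8*((24*(x+y))+(24*3)))): (8*((24*(x+y))+(24*3))) -> ((8*(24*(x+y)))+(8*(24*3)))

Answer: ((8*(24*(x+y)))+(8*(24*3)))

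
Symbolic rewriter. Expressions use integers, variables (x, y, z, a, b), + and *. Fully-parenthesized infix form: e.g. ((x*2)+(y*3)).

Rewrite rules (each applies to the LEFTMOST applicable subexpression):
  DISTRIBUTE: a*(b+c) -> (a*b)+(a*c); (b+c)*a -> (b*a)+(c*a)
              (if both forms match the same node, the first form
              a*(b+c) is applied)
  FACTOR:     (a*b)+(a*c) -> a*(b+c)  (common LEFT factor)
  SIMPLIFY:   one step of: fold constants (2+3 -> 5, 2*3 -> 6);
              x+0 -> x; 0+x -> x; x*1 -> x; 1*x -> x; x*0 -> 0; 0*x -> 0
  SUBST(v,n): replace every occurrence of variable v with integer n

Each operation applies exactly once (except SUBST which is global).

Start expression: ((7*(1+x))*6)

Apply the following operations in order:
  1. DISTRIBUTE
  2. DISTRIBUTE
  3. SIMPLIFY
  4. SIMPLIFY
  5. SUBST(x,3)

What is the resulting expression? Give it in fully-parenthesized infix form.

Start: ((7*(1+x))*6)
Apply DISTRIBUTE at L (target: (7*(1+x))): ((7*(1+x))*6) -> (((7*1)+(7*x))*6)
Apply DISTRIBUTE at root (target: (((7*1)+(7*x))*6)): (((7*1)+(7*x))*6) -> (((7*1)*6)+((7*x)*6))
Apply SIMPLIFY at LL (target: (7*1)): (((7*1)*6)+((7*x)*6)) -> ((7*6)+((7*x)*6))
Apply SIMPLIFY at L (target: (7*6)): ((7*6)+((7*x)*6)) -> (42+((7*x)*6))
Apply SUBST(x,3): (42+((7*x)*6)) -> (42+((7*3)*6))

Answer: (42+((7*3)*6))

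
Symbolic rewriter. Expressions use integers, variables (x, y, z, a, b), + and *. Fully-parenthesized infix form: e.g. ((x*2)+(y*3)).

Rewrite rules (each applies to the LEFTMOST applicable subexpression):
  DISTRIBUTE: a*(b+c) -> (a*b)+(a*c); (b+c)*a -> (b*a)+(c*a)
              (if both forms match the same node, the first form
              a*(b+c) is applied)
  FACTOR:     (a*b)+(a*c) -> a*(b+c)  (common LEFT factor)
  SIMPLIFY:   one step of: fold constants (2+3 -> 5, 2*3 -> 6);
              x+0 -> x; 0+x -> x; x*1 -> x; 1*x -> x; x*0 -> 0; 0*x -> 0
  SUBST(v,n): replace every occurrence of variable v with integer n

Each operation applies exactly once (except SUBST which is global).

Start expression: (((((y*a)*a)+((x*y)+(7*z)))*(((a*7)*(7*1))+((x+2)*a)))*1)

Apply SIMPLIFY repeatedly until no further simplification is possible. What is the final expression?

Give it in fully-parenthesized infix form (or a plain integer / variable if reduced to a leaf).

Answer: ((((y*a)*a)+((x*y)+(7*z)))*(((a*7)*7)+((x+2)*a)))

Derivation:
Start: (((((y*a)*a)+((x*y)+(7*z)))*(((a*7)*(7*1))+((x+2)*a)))*1)
Step 1: at root: (((((y*a)*a)+((x*y)+(7*z)))*(((a*7)*(7*1))+((x+2)*a)))*1) -> ((((y*a)*a)+((x*y)+(7*z)))*(((a*7)*(7*1))+((x+2)*a))); overall: (((((y*a)*a)+((x*y)+(7*z)))*(((a*7)*(7*1))+((x+2)*a)))*1) -> ((((y*a)*a)+((x*y)+(7*z)))*(((a*7)*(7*1))+((x+2)*a)))
Step 2: at RLR: (7*1) -> 7; overall: ((((y*a)*a)+((x*y)+(7*z)))*(((a*7)*(7*1))+((x+2)*a))) -> ((((y*a)*a)+((x*y)+(7*z)))*(((a*7)*7)+((x+2)*a)))
Fixed point: ((((y*a)*a)+((x*y)+(7*z)))*(((a*7)*7)+((x+2)*a)))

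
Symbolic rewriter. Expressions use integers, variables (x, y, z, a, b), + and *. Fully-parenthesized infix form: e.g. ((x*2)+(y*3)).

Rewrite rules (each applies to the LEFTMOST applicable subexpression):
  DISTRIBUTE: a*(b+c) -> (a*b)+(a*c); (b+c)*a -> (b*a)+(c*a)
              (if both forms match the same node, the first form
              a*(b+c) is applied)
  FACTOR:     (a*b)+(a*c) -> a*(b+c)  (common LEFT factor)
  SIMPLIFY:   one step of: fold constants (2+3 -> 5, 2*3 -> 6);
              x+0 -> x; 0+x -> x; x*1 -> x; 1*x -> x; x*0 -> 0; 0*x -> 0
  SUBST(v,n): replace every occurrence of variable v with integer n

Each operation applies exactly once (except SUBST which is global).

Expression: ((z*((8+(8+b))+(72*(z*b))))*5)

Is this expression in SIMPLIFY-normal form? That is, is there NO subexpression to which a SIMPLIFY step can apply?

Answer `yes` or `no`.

Expression: ((z*((8+(8+b))+(72*(z*b))))*5)
Scanning for simplifiable subexpressions (pre-order)...
  at root: ((z*((8+(8+b))+(72*(z*b))))*5) (not simplifiable)
  at L: (z*((8+(8+b))+(72*(z*b)))) (not simplifiable)
  at LR: ((8+(8+b))+(72*(z*b))) (not simplifiable)
  at LRL: (8+(8+b)) (not simplifiable)
  at LRLR: (8+b) (not simplifiable)
  at LRR: (72*(z*b)) (not simplifiable)
  at LRRR: (z*b) (not simplifiable)
Result: no simplifiable subexpression found -> normal form.

Answer: yes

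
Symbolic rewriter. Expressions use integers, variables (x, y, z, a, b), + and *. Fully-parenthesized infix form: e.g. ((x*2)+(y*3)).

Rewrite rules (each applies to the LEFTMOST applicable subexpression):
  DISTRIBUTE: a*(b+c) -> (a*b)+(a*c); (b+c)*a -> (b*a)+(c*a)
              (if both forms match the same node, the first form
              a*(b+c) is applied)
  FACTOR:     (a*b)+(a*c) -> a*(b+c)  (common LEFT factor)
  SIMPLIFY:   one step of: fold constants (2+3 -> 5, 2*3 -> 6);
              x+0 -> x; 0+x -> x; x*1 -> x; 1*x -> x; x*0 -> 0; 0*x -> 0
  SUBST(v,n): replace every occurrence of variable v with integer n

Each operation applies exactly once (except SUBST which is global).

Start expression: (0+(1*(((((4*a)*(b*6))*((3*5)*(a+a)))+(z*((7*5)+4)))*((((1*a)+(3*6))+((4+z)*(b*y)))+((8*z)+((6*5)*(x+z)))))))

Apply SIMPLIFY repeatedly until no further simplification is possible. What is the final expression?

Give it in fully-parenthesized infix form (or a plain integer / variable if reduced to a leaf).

Start: (0+(1*(((((4*a)*(b*6))*((3*5)*(a+a)))+(z*((7*5)+4)))*((((1*a)+(3*6))+((4+z)*(b*y)))+((8*z)+((6*5)*(x+z)))))))
Step 1: at root: (0+(1*(((((4*a)*(b*6))*((3*5)*(a+a)))+(z*((7*5)+4)))*((((1*a)+(3*6))+((4+z)*(b*y)))+((8*z)+((6*5)*(x+z))))))) -> (1*(((((4*a)*(b*6))*((3*5)*(a+a)))+(z*((7*5)+4)))*((((1*a)+(3*6))+((4+z)*(b*y)))+((8*z)+((6*5)*(x+z)))))); overall: (0+(1*(((((4*a)*(b*6))*((3*5)*(a+a)))+(z*((7*5)+4)))*((((1*a)+(3*6))+((4+z)*(b*y)))+((8*z)+((6*5)*(x+z))))))) -> (1*(((((4*a)*(b*6))*((3*5)*(a+a)))+(z*((7*5)+4)))*((((1*a)+(3*6))+((4+z)*(b*y)))+((8*z)+((6*5)*(x+z))))))
Step 2: at root: (1*(((((4*a)*(b*6))*((3*5)*(a+a)))+(z*((7*5)+4)))*((((1*a)+(3*6))+((4+z)*(b*y)))+((8*z)+((6*5)*(x+z)))))) -> (((((4*a)*(b*6))*((3*5)*(a+a)))+(z*((7*5)+4)))*((((1*a)+(3*6))+((4+z)*(b*y)))+((8*z)+((6*5)*(x+z))))); overall: (1*(((((4*a)*(b*6))*((3*5)*(a+a)))+(z*((7*5)+4)))*((((1*a)+(3*6))+((4+z)*(b*y)))+((8*z)+((6*5)*(x+z)))))) -> (((((4*a)*(b*6))*((3*5)*(a+a)))+(z*((7*5)+4)))*((((1*a)+(3*6))+((4+z)*(b*y)))+((8*z)+((6*5)*(x+z)))))
Step 3: at LLRL: (3*5) -> 15; overall: (((((4*a)*(b*6))*((3*5)*(a+a)))+(z*((7*5)+4)))*((((1*a)+(3*6))+((4+z)*(b*y)))+((8*z)+((6*5)*(x+z))))) -> (((((4*a)*(b*6))*(15*(a+a)))+(z*((7*5)+4)))*((((1*a)+(3*6))+((4+z)*(b*y)))+((8*z)+((6*5)*(x+z)))))
Step 4: at LRRL: (7*5) -> 35; overall: (((((4*a)*(b*6))*(15*(a+a)))+(z*((7*5)+4)))*((((1*a)+(3*6))+((4+z)*(b*y)))+((8*z)+((6*5)*(x+z))))) -> (((((4*a)*(b*6))*(15*(a+a)))+(z*(35+4)))*((((1*a)+(3*6))+((4+z)*(b*y)))+((8*z)+((6*5)*(x+z)))))
Step 5: at LRR: (35+4) -> 39; overall: (((((4*a)*(b*6))*(15*(a+a)))+(z*(35+4)))*((((1*a)+(3*6))+((4+z)*(b*y)))+((8*z)+((6*5)*(x+z))))) -> (((((4*a)*(b*6))*(15*(a+a)))+(z*39))*((((1*a)+(3*6))+((4+z)*(b*y)))+((8*z)+((6*5)*(x+z)))))
Step 6: at RLLL: (1*a) -> a; overall: (((((4*a)*(b*6))*(15*(a+a)))+(z*39))*((((1*a)+(3*6))+((4+z)*(b*y)))+((8*z)+((6*5)*(x+z))))) -> (((((4*a)*(b*6))*(15*(a+a)))+(z*39))*(((a+(3*6))+((4+z)*(b*y)))+((8*z)+((6*5)*(x+z)))))
Step 7: at RLLR: (3*6) -> 18; overall: (((((4*a)*(b*6))*(15*(a+a)))+(z*39))*(((a+(3*6))+((4+z)*(b*y)))+((8*z)+((6*5)*(x+z))))) -> (((((4*a)*(b*6))*(15*(a+a)))+(z*39))*(((a+18)+((4+z)*(b*y)))+((8*z)+((6*5)*(x+z)))))
Step 8: at RRRL: (6*5) -> 30; overall: (((((4*a)*(b*6))*(15*(a+a)))+(z*39))*(((a+18)+((4+z)*(b*y)))+((8*z)+((6*5)*(x+z))))) -> (((((4*a)*(b*6))*(15*(a+a)))+(z*39))*(((a+18)+((4+z)*(b*y)))+((8*z)+(30*(x+z)))))
Fixed point: (((((4*a)*(b*6))*(15*(a+a)))+(z*39))*(((a+18)+((4+z)*(b*y)))+((8*z)+(30*(x+z)))))

Answer: (((((4*a)*(b*6))*(15*(a+a)))+(z*39))*(((a+18)+((4+z)*(b*y)))+((8*z)+(30*(x+z)))))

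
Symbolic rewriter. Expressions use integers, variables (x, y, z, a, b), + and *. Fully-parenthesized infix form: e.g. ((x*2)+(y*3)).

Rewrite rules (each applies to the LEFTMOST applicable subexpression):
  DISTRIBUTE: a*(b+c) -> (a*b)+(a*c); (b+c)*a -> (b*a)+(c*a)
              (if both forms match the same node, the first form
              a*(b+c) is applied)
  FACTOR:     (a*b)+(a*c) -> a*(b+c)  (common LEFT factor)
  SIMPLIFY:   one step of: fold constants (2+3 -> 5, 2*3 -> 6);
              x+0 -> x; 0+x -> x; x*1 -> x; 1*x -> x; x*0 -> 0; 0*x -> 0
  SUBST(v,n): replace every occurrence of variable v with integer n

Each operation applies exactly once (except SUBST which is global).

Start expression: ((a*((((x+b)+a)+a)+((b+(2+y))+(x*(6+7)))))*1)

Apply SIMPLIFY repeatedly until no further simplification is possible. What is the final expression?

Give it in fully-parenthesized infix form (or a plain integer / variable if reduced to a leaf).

Answer: (a*((((x+b)+a)+a)+((b+(2+y))+(x*13))))

Derivation:
Start: ((a*((((x+b)+a)+a)+((b+(2+y))+(x*(6+7)))))*1)
Step 1: at root: ((a*((((x+b)+a)+a)+((b+(2+y))+(x*(6+7)))))*1) -> (a*((((x+b)+a)+a)+((b+(2+y))+(x*(6+7))))); overall: ((a*((((x+b)+a)+a)+((b+(2+y))+(x*(6+7)))))*1) -> (a*((((x+b)+a)+a)+((b+(2+y))+(x*(6+7)))))
Step 2: at RRRR: (6+7) -> 13; overall: (a*((((x+b)+a)+a)+((b+(2+y))+(x*(6+7))))) -> (a*((((x+b)+a)+a)+((b+(2+y))+(x*13))))
Fixed point: (a*((((x+b)+a)+a)+((b+(2+y))+(x*13))))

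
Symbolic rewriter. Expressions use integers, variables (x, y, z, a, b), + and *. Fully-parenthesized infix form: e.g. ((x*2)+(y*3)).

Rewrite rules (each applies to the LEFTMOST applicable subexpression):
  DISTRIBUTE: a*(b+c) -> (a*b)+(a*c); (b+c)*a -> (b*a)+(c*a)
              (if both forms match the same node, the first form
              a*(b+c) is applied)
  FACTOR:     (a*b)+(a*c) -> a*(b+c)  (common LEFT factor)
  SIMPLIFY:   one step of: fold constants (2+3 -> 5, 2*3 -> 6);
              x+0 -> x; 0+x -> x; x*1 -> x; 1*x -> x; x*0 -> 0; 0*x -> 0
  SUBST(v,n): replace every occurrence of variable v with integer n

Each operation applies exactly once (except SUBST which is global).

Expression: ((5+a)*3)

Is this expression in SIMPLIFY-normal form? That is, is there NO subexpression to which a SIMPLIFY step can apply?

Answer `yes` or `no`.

Answer: yes

Derivation:
Expression: ((5+a)*3)
Scanning for simplifiable subexpressions (pre-order)...
  at root: ((5+a)*3) (not simplifiable)
  at L: (5+a) (not simplifiable)
Result: no simplifiable subexpression found -> normal form.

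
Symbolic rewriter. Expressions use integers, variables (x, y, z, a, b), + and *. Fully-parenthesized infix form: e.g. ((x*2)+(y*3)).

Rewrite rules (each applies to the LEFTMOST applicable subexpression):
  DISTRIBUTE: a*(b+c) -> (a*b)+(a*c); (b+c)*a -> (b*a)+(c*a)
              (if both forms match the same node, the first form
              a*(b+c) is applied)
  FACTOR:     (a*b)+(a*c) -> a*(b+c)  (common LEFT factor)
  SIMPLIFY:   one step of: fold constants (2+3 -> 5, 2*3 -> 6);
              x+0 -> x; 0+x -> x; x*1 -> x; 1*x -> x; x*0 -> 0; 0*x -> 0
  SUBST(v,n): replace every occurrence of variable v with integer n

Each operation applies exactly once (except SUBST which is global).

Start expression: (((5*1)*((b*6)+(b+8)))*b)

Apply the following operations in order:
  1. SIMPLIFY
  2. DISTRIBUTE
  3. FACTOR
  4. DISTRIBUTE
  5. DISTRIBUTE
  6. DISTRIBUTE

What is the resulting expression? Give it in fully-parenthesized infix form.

Answer: (((5*(b*6))*b)+(((5*b)+(5*8))*b))

Derivation:
Start: (((5*1)*((b*6)+(b+8)))*b)
Apply SIMPLIFY at LL (target: (5*1)): (((5*1)*((b*6)+(b+8)))*b) -> ((5*((b*6)+(b+8)))*b)
Apply DISTRIBUTE at L (target: (5*((b*6)+(b+8)))): ((5*((b*6)+(b+8)))*b) -> (((5*(b*6))+(5*(b+8)))*b)
Apply FACTOR at L (target: ((5*(b*6))+(5*(b+8)))): (((5*(b*6))+(5*(b+8)))*b) -> ((5*((b*6)+(b+8)))*b)
Apply DISTRIBUTE at L (target: (5*((b*6)+(b+8)))): ((5*((b*6)+(b+8)))*b) -> (((5*(b*6))+(5*(b+8)))*b)
Apply DISTRIBUTE at root (target: (((5*(b*6))+(5*(b+8)))*b)): (((5*(b*6))+(5*(b+8)))*b) -> (((5*(b*6))*b)+((5*(b+8))*b))
Apply DISTRIBUTE at RL (target: (5*(b+8))): (((5*(b*6))*b)+((5*(b+8))*b)) -> (((5*(b*6))*b)+(((5*b)+(5*8))*b))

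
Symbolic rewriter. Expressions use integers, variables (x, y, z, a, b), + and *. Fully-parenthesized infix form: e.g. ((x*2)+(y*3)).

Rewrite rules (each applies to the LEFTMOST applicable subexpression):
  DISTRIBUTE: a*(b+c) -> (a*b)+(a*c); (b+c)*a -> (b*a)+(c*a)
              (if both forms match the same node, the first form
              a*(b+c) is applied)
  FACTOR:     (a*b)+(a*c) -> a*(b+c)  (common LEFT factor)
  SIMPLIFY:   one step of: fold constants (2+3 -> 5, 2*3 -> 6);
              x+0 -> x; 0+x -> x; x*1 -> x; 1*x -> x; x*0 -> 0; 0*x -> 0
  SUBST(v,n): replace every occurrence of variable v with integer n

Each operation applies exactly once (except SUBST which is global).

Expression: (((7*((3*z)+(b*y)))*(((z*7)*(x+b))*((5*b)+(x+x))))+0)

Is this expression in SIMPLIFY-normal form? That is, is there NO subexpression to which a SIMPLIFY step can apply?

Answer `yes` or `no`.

Expression: (((7*((3*z)+(b*y)))*(((z*7)*(x+b))*((5*b)+(x+x))))+0)
Scanning for simplifiable subexpressions (pre-order)...
  at root: (((7*((3*z)+(b*y)))*(((z*7)*(x+b))*((5*b)+(x+x))))+0) (SIMPLIFIABLE)
  at L: ((7*((3*z)+(b*y)))*(((z*7)*(x+b))*((5*b)+(x+x)))) (not simplifiable)
  at LL: (7*((3*z)+(b*y))) (not simplifiable)
  at LLR: ((3*z)+(b*y)) (not simplifiable)
  at LLRL: (3*z) (not simplifiable)
  at LLRR: (b*y) (not simplifiable)
  at LR: (((z*7)*(x+b))*((5*b)+(x+x))) (not simplifiable)
  at LRL: ((z*7)*(x+b)) (not simplifiable)
  at LRLL: (z*7) (not simplifiable)
  at LRLR: (x+b) (not simplifiable)
  at LRR: ((5*b)+(x+x)) (not simplifiable)
  at LRRL: (5*b) (not simplifiable)
  at LRRR: (x+x) (not simplifiable)
Found simplifiable subexpr at path root: (((7*((3*z)+(b*y)))*(((z*7)*(x+b))*((5*b)+(x+x))))+0)
One SIMPLIFY step would give: ((7*((3*z)+(b*y)))*(((z*7)*(x+b))*((5*b)+(x+x))))
-> NOT in normal form.

Answer: no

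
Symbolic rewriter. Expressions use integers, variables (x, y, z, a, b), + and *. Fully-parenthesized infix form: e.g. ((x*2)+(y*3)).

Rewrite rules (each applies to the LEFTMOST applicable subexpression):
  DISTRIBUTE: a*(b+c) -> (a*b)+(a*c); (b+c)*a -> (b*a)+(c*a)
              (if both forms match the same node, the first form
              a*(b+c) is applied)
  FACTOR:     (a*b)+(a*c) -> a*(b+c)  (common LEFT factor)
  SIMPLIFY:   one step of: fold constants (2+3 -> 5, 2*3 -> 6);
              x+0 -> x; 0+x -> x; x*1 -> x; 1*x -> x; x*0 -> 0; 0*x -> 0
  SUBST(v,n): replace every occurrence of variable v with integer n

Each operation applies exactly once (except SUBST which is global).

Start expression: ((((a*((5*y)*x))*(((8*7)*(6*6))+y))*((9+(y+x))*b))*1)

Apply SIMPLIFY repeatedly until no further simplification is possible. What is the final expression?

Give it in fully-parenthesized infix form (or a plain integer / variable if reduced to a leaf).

Start: ((((a*((5*y)*x))*(((8*7)*(6*6))+y))*((9+(y+x))*b))*1)
Step 1: at root: ((((a*((5*y)*x))*(((8*7)*(6*6))+y))*((9+(y+x))*b))*1) -> (((a*((5*y)*x))*(((8*7)*(6*6))+y))*((9+(y+x))*b)); overall: ((((a*((5*y)*x))*(((8*7)*(6*6))+y))*((9+(y+x))*b))*1) -> (((a*((5*y)*x))*(((8*7)*(6*6))+y))*((9+(y+x))*b))
Step 2: at LRLL: (8*7) -> 56; overall: (((a*((5*y)*x))*(((8*7)*(6*6))+y))*((9+(y+x))*b)) -> (((a*((5*y)*x))*((56*(6*6))+y))*((9+(y+x))*b))
Step 3: at LRLR: (6*6) -> 36; overall: (((a*((5*y)*x))*((56*(6*6))+y))*((9+(y+x))*b)) -> (((a*((5*y)*x))*((56*36)+y))*((9+(y+x))*b))
Step 4: at LRL: (56*36) -> 2016; overall: (((a*((5*y)*x))*((56*36)+y))*((9+(y+x))*b)) -> (((a*((5*y)*x))*(2016+y))*((9+(y+x))*b))
Fixed point: (((a*((5*y)*x))*(2016+y))*((9+(y+x))*b))

Answer: (((a*((5*y)*x))*(2016+y))*((9+(y+x))*b))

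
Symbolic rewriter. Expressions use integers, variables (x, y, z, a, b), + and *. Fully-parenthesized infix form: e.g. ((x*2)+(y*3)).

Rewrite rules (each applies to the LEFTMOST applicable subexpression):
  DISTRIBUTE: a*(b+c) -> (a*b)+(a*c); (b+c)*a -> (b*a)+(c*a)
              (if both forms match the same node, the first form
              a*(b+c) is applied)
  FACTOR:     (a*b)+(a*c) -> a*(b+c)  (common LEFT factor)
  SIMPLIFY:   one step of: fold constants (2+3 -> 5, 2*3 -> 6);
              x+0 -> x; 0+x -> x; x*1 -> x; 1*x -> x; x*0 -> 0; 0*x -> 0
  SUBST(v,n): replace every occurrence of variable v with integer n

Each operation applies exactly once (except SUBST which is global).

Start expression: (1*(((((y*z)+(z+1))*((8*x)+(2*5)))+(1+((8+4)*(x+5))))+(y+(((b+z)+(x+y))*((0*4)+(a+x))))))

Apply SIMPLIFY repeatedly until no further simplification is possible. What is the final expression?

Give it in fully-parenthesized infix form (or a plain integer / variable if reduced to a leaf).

Start: (1*(((((y*z)+(z+1))*((8*x)+(2*5)))+(1+((8+4)*(x+5))))+(y+(((b+z)+(x+y))*((0*4)+(a+x))))))
Step 1: at root: (1*(((((y*z)+(z+1))*((8*x)+(2*5)))+(1+((8+4)*(x+5))))+(y+(((b+z)+(x+y))*((0*4)+(a+x)))))) -> (((((y*z)+(z+1))*((8*x)+(2*5)))+(1+((8+4)*(x+5))))+(y+(((b+z)+(x+y))*((0*4)+(a+x))))); overall: (1*(((((y*z)+(z+1))*((8*x)+(2*5)))+(1+((8+4)*(x+5))))+(y+(((b+z)+(x+y))*((0*4)+(a+x)))))) -> (((((y*z)+(z+1))*((8*x)+(2*5)))+(1+((8+4)*(x+5))))+(y+(((b+z)+(x+y))*((0*4)+(a+x)))))
Step 2: at LLRR: (2*5) -> 10; overall: (((((y*z)+(z+1))*((8*x)+(2*5)))+(1+((8+4)*(x+5))))+(y+(((b+z)+(x+y))*((0*4)+(a+x))))) -> (((((y*z)+(z+1))*((8*x)+10))+(1+((8+4)*(x+5))))+(y+(((b+z)+(x+y))*((0*4)+(a+x)))))
Step 3: at LRRL: (8+4) -> 12; overall: (((((y*z)+(z+1))*((8*x)+10))+(1+((8+4)*(x+5))))+(y+(((b+z)+(x+y))*((0*4)+(a+x))))) -> (((((y*z)+(z+1))*((8*x)+10))+(1+(12*(x+5))))+(y+(((b+z)+(x+y))*((0*4)+(a+x)))))
Step 4: at RRRL: (0*4) -> 0; overall: (((((y*z)+(z+1))*((8*x)+10))+(1+(12*(x+5))))+(y+(((b+z)+(x+y))*((0*4)+(a+x))))) -> (((((y*z)+(z+1))*((8*x)+10))+(1+(12*(x+5))))+(y+(((b+z)+(x+y))*(0+(a+x)))))
Step 5: at RRR: (0+(a+x)) -> (a+x); overall: (((((y*z)+(z+1))*((8*x)+10))+(1+(12*(x+5))))+(y+(((b+z)+(x+y))*(0+(a+x))))) -> (((((y*z)+(z+1))*((8*x)+10))+(1+(12*(x+5))))+(y+(((b+z)+(x+y))*(a+x))))
Fixed point: (((((y*z)+(z+1))*((8*x)+10))+(1+(12*(x+5))))+(y+(((b+z)+(x+y))*(a+x))))

Answer: (((((y*z)+(z+1))*((8*x)+10))+(1+(12*(x+5))))+(y+(((b+z)+(x+y))*(a+x))))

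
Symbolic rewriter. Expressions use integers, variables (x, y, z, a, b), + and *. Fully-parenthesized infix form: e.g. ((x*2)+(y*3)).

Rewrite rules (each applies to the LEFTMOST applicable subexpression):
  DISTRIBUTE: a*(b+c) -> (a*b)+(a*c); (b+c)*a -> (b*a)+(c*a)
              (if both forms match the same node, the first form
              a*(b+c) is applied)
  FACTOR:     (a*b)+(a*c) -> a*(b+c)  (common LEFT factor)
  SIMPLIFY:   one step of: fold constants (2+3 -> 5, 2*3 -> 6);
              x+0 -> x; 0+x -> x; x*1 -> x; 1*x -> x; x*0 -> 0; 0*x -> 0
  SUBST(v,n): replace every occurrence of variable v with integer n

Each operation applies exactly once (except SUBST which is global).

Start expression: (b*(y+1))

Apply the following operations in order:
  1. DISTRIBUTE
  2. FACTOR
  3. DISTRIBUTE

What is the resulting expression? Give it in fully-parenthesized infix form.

Start: (b*(y+1))
Apply DISTRIBUTE at root (target: (b*(y+1))): (b*(y+1)) -> ((b*y)+(b*1))
Apply FACTOR at root (target: ((b*y)+(b*1))): ((b*y)+(b*1)) -> (b*(y+1))
Apply DISTRIBUTE at root (target: (b*(y+1))): (b*(y+1)) -> ((b*y)+(b*1))

Answer: ((b*y)+(b*1))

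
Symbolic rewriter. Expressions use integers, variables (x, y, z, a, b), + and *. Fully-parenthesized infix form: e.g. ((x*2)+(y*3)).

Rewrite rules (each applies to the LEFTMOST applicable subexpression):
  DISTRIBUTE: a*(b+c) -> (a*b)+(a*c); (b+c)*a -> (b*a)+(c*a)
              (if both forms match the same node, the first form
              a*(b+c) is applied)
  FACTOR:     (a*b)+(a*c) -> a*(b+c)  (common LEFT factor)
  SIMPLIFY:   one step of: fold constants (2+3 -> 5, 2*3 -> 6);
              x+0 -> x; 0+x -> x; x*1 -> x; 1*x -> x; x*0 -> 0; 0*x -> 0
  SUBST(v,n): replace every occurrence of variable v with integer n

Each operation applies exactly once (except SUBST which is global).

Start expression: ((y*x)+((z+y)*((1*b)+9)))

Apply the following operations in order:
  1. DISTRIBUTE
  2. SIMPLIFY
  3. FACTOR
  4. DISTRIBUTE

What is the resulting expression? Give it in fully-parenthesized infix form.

Start: ((y*x)+((z+y)*((1*b)+9)))
Apply DISTRIBUTE at R (target: ((z+y)*((1*b)+9))): ((y*x)+((z+y)*((1*b)+9))) -> ((y*x)+(((z+y)*(1*b))+((z+y)*9)))
Apply SIMPLIFY at RLR (target: (1*b)): ((y*x)+(((z+y)*(1*b))+((z+y)*9))) -> ((y*x)+(((z+y)*b)+((z+y)*9)))
Apply FACTOR at R (target: (((z+y)*b)+((z+y)*9))): ((y*x)+(((z+y)*b)+((z+y)*9))) -> ((y*x)+((z+y)*(b+9)))
Apply DISTRIBUTE at R (target: ((z+y)*(b+9))): ((y*x)+((z+y)*(b+9))) -> ((y*x)+(((z+y)*b)+((z+y)*9)))

Answer: ((y*x)+(((z+y)*b)+((z+y)*9)))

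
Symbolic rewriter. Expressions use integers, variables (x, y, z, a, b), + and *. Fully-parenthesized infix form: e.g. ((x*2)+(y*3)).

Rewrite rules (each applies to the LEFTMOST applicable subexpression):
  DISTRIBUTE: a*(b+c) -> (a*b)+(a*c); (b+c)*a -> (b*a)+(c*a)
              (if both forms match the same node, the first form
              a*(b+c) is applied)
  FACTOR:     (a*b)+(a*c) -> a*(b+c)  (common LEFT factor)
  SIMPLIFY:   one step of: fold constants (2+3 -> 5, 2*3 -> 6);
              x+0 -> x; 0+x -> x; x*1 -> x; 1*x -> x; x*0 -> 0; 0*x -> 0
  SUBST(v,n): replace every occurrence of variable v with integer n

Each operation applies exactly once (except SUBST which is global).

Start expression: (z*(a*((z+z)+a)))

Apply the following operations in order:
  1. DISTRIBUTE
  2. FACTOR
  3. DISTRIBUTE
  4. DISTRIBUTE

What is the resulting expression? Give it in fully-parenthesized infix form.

Answer: ((z*(a*(z+z)))+(z*(a*a)))

Derivation:
Start: (z*(a*((z+z)+a)))
Apply DISTRIBUTE at R (target: (a*((z+z)+a))): (z*(a*((z+z)+a))) -> (z*((a*(z+z))+(a*a)))
Apply FACTOR at R (target: ((a*(z+z))+(a*a))): (z*((a*(z+z))+(a*a))) -> (z*(a*((z+z)+a)))
Apply DISTRIBUTE at R (target: (a*((z+z)+a))): (z*(a*((z+z)+a))) -> (z*((a*(z+z))+(a*a)))
Apply DISTRIBUTE at root (target: (z*((a*(z+z))+(a*a)))): (z*((a*(z+z))+(a*a))) -> ((z*(a*(z+z)))+(z*(a*a)))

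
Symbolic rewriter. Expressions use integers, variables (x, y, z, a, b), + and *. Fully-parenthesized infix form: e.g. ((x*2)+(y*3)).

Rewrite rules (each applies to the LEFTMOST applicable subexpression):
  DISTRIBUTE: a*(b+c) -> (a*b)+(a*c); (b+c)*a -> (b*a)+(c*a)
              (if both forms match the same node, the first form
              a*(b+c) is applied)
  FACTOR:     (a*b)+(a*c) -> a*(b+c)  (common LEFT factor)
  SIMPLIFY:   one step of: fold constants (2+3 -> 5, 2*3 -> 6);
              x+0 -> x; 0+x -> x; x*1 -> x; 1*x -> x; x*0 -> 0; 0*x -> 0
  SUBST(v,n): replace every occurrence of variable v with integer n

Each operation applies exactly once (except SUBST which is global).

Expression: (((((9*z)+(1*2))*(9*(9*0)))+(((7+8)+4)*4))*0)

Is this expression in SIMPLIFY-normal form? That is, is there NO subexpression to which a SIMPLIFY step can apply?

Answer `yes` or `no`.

Answer: no

Derivation:
Expression: (((((9*z)+(1*2))*(9*(9*0)))+(((7+8)+4)*4))*0)
Scanning for simplifiable subexpressions (pre-order)...
  at root: (((((9*z)+(1*2))*(9*(9*0)))+(((7+8)+4)*4))*0) (SIMPLIFIABLE)
  at L: ((((9*z)+(1*2))*(9*(9*0)))+(((7+8)+4)*4)) (not simplifiable)
  at LL: (((9*z)+(1*2))*(9*(9*0))) (not simplifiable)
  at LLL: ((9*z)+(1*2)) (not simplifiable)
  at LLLL: (9*z) (not simplifiable)
  at LLLR: (1*2) (SIMPLIFIABLE)
  at LLR: (9*(9*0)) (not simplifiable)
  at LLRR: (9*0) (SIMPLIFIABLE)
  at LR: (((7+8)+4)*4) (not simplifiable)
  at LRL: ((7+8)+4) (not simplifiable)
  at LRLL: (7+8) (SIMPLIFIABLE)
Found simplifiable subexpr at path root: (((((9*z)+(1*2))*(9*(9*0)))+(((7+8)+4)*4))*0)
One SIMPLIFY step would give: 0
-> NOT in normal form.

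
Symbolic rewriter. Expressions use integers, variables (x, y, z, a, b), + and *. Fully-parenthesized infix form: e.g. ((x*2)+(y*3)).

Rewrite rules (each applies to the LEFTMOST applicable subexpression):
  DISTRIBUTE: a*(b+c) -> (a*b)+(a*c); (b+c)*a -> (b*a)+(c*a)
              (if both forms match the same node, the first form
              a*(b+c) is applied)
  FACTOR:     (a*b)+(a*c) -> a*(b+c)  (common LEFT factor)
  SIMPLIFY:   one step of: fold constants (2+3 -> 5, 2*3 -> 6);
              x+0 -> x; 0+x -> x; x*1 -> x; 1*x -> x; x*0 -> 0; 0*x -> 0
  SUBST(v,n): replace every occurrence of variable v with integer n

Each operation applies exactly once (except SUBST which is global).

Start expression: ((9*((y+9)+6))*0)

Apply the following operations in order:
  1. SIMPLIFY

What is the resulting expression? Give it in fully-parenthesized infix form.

Start: ((9*((y+9)+6))*0)
Apply SIMPLIFY at root (target: ((9*((y+9)+6))*0)): ((9*((y+9)+6))*0) -> 0

Answer: 0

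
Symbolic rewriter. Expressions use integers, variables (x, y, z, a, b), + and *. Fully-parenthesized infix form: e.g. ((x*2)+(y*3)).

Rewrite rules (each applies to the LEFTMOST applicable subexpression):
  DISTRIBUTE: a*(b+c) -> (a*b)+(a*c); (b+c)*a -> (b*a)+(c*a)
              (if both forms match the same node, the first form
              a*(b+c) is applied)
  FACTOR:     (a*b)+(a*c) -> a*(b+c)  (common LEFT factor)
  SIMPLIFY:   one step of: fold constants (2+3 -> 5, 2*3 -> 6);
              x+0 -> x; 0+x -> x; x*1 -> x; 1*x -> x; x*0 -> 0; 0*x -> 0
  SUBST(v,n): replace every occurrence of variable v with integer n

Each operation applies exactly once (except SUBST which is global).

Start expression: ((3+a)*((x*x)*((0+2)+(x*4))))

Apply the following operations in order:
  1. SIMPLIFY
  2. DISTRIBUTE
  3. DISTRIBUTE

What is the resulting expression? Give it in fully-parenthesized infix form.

Start: ((3+a)*((x*x)*((0+2)+(x*4))))
Apply SIMPLIFY at RRL (target: (0+2)): ((3+a)*((x*x)*((0+2)+(x*4)))) -> ((3+a)*((x*x)*(2+(x*4))))
Apply DISTRIBUTE at root (target: ((3+a)*((x*x)*(2+(x*4))))): ((3+a)*((x*x)*(2+(x*4)))) -> ((3*((x*x)*(2+(x*4))))+(a*((x*x)*(2+(x*4)))))
Apply DISTRIBUTE at LR (target: ((x*x)*(2+(x*4)))): ((3*((x*x)*(2+(x*4))))+(a*((x*x)*(2+(x*4))))) -> ((3*(((x*x)*2)+((x*x)*(x*4))))+(a*((x*x)*(2+(x*4)))))

Answer: ((3*(((x*x)*2)+((x*x)*(x*4))))+(a*((x*x)*(2+(x*4)))))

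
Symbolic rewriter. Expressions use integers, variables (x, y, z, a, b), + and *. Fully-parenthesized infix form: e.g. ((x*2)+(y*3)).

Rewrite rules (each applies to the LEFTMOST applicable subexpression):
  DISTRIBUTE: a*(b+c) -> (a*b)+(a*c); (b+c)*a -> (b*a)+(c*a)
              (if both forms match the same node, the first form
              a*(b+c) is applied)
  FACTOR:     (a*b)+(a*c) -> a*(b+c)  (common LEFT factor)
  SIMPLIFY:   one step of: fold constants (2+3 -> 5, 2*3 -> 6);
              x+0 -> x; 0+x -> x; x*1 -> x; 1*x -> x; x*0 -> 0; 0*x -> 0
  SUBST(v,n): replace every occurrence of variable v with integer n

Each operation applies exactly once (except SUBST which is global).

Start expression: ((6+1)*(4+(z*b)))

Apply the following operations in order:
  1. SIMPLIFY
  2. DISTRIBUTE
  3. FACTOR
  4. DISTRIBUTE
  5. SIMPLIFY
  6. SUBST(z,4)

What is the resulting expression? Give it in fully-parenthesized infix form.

Start: ((6+1)*(4+(z*b)))
Apply SIMPLIFY at L (target: (6+1)): ((6+1)*(4+(z*b))) -> (7*(4+(z*b)))
Apply DISTRIBUTE at root (target: (7*(4+(z*b)))): (7*(4+(z*b))) -> ((7*4)+(7*(z*b)))
Apply FACTOR at root (target: ((7*4)+(7*(z*b)))): ((7*4)+(7*(z*b))) -> (7*(4+(z*b)))
Apply DISTRIBUTE at root (target: (7*(4+(z*b)))): (7*(4+(z*b))) -> ((7*4)+(7*(z*b)))
Apply SIMPLIFY at L (target: (7*4)): ((7*4)+(7*(z*b))) -> (28+(7*(z*b)))
Apply SUBST(z,4): (28+(7*(z*b))) -> (28+(7*(4*b)))

Answer: (28+(7*(4*b)))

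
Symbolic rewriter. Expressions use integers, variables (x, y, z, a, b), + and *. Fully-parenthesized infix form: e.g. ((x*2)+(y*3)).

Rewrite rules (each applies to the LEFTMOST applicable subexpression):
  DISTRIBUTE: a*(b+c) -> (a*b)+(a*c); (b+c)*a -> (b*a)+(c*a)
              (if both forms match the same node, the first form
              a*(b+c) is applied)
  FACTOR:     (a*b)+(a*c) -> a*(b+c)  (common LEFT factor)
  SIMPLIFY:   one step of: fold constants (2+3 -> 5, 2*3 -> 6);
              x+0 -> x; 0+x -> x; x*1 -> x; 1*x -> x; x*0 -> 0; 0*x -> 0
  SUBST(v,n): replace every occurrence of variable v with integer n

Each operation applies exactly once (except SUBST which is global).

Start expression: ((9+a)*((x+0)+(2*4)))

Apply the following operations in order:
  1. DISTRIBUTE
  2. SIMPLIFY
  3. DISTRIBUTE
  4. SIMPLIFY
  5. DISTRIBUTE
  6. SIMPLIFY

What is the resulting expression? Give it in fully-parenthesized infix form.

Answer: (((9*x)+(a*x))+(72+(a*8)))

Derivation:
Start: ((9+a)*((x+0)+(2*4)))
Apply DISTRIBUTE at root (target: ((9+a)*((x+0)+(2*4)))): ((9+a)*((x+0)+(2*4))) -> (((9+a)*(x+0))+((9+a)*(2*4)))
Apply SIMPLIFY at LR (target: (x+0)): (((9+a)*(x+0))+((9+a)*(2*4))) -> (((9+a)*x)+((9+a)*(2*4)))
Apply DISTRIBUTE at L (target: ((9+a)*x)): (((9+a)*x)+((9+a)*(2*4))) -> (((9*x)+(a*x))+((9+a)*(2*4)))
Apply SIMPLIFY at RR (target: (2*4)): (((9*x)+(a*x))+((9+a)*(2*4))) -> (((9*x)+(a*x))+((9+a)*8))
Apply DISTRIBUTE at R (target: ((9+a)*8)): (((9*x)+(a*x))+((9+a)*8)) -> (((9*x)+(a*x))+((9*8)+(a*8)))
Apply SIMPLIFY at RL (target: (9*8)): (((9*x)+(a*x))+((9*8)+(a*8))) -> (((9*x)+(a*x))+(72+(a*8)))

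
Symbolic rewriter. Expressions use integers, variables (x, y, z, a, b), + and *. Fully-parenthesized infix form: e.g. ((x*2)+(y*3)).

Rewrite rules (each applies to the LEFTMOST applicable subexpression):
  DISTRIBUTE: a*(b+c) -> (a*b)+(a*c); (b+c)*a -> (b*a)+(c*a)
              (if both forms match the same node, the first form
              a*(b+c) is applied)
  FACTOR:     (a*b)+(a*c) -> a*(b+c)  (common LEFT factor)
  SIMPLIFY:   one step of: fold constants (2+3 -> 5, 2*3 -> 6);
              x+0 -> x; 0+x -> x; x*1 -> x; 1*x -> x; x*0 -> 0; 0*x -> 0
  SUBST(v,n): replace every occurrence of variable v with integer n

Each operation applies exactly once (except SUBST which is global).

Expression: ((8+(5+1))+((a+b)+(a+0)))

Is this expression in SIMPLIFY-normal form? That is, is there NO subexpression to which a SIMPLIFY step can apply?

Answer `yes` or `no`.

Answer: no

Derivation:
Expression: ((8+(5+1))+((a+b)+(a+0)))
Scanning for simplifiable subexpressions (pre-order)...
  at root: ((8+(5+1))+((a+b)+(a+0))) (not simplifiable)
  at L: (8+(5+1)) (not simplifiable)
  at LR: (5+1) (SIMPLIFIABLE)
  at R: ((a+b)+(a+0)) (not simplifiable)
  at RL: (a+b) (not simplifiable)
  at RR: (a+0) (SIMPLIFIABLE)
Found simplifiable subexpr at path LR: (5+1)
One SIMPLIFY step would give: ((8+6)+((a+b)+(a+0)))
-> NOT in normal form.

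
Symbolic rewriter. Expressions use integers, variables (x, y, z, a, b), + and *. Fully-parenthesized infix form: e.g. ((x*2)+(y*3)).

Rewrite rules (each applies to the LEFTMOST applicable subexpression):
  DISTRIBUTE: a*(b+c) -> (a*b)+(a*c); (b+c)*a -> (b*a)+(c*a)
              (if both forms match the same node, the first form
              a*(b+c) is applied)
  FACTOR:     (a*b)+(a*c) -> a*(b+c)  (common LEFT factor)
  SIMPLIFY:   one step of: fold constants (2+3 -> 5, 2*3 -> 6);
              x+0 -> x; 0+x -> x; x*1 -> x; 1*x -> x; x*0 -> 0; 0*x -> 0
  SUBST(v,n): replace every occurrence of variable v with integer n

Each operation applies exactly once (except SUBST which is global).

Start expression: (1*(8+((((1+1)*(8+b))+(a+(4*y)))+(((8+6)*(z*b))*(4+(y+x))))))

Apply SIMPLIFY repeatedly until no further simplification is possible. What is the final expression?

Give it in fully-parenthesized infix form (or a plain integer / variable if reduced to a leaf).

Answer: (8+(((2*(8+b))+(a+(4*y)))+((14*(z*b))*(4+(y+x)))))

Derivation:
Start: (1*(8+((((1+1)*(8+b))+(a+(4*y)))+(((8+6)*(z*b))*(4+(y+x))))))
Step 1: at root: (1*(8+((((1+1)*(8+b))+(a+(4*y)))+(((8+6)*(z*b))*(4+(y+x)))))) -> (8+((((1+1)*(8+b))+(a+(4*y)))+(((8+6)*(z*b))*(4+(y+x))))); overall: (1*(8+((((1+1)*(8+b))+(a+(4*y)))+(((8+6)*(z*b))*(4+(y+x)))))) -> (8+((((1+1)*(8+b))+(a+(4*y)))+(((8+6)*(z*b))*(4+(y+x)))))
Step 2: at RLLL: (1+1) -> 2; overall: (8+((((1+1)*(8+b))+(a+(4*y)))+(((8+6)*(z*b))*(4+(y+x))))) -> (8+(((2*(8+b))+(a+(4*y)))+(((8+6)*(z*b))*(4+(y+x)))))
Step 3: at RRLL: (8+6) -> 14; overall: (8+(((2*(8+b))+(a+(4*y)))+(((8+6)*(z*b))*(4+(y+x))))) -> (8+(((2*(8+b))+(a+(4*y)))+((14*(z*b))*(4+(y+x)))))
Fixed point: (8+(((2*(8+b))+(a+(4*y)))+((14*(z*b))*(4+(y+x)))))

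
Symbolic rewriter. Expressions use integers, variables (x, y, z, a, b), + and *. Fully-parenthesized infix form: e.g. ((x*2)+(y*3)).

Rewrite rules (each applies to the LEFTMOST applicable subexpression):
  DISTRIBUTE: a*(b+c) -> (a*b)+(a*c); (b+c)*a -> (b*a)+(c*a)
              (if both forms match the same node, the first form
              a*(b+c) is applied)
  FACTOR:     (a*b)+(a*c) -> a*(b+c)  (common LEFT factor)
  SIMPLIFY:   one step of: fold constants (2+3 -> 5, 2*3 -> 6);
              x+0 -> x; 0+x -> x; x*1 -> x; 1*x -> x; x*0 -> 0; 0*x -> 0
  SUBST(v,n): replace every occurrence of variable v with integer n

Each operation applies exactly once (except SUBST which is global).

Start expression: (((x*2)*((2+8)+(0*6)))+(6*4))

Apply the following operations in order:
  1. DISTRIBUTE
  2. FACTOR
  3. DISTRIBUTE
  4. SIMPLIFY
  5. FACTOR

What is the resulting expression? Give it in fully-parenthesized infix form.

Start: (((x*2)*((2+8)+(0*6)))+(6*4))
Apply DISTRIBUTE at L (target: ((x*2)*((2+8)+(0*6)))): (((x*2)*((2+8)+(0*6)))+(6*4)) -> ((((x*2)*(2+8))+((x*2)*(0*6)))+(6*4))
Apply FACTOR at L (target: (((x*2)*(2+8))+((x*2)*(0*6)))): ((((x*2)*(2+8))+((x*2)*(0*6)))+(6*4)) -> (((x*2)*((2+8)+(0*6)))+(6*4))
Apply DISTRIBUTE at L (target: ((x*2)*((2+8)+(0*6)))): (((x*2)*((2+8)+(0*6)))+(6*4)) -> ((((x*2)*(2+8))+((x*2)*(0*6)))+(6*4))
Apply SIMPLIFY at LLR (target: (2+8)): ((((x*2)*(2+8))+((x*2)*(0*6)))+(6*4)) -> ((((x*2)*10)+((x*2)*(0*6)))+(6*4))
Apply FACTOR at L (target: (((x*2)*10)+((x*2)*(0*6)))): ((((x*2)*10)+((x*2)*(0*6)))+(6*4)) -> (((x*2)*(10+(0*6)))+(6*4))

Answer: (((x*2)*(10+(0*6)))+(6*4))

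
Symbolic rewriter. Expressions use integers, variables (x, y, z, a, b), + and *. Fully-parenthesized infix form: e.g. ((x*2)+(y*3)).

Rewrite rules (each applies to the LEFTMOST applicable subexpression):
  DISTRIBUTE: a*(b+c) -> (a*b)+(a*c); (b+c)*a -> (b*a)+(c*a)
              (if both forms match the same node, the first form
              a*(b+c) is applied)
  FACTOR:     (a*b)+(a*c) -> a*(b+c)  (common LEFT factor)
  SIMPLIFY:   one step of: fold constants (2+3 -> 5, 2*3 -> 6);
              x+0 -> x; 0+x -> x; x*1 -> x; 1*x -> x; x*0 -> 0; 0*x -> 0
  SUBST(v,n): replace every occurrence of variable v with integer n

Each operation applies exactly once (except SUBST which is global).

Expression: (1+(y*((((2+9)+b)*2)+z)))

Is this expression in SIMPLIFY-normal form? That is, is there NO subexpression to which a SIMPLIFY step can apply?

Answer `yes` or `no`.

Answer: no

Derivation:
Expression: (1+(y*((((2+9)+b)*2)+z)))
Scanning for simplifiable subexpressions (pre-order)...
  at root: (1+(y*((((2+9)+b)*2)+z))) (not simplifiable)
  at R: (y*((((2+9)+b)*2)+z)) (not simplifiable)
  at RR: ((((2+9)+b)*2)+z) (not simplifiable)
  at RRL: (((2+9)+b)*2) (not simplifiable)
  at RRLL: ((2+9)+b) (not simplifiable)
  at RRLLL: (2+9) (SIMPLIFIABLE)
Found simplifiable subexpr at path RRLLL: (2+9)
One SIMPLIFY step would give: (1+(y*(((11+b)*2)+z)))
-> NOT in normal form.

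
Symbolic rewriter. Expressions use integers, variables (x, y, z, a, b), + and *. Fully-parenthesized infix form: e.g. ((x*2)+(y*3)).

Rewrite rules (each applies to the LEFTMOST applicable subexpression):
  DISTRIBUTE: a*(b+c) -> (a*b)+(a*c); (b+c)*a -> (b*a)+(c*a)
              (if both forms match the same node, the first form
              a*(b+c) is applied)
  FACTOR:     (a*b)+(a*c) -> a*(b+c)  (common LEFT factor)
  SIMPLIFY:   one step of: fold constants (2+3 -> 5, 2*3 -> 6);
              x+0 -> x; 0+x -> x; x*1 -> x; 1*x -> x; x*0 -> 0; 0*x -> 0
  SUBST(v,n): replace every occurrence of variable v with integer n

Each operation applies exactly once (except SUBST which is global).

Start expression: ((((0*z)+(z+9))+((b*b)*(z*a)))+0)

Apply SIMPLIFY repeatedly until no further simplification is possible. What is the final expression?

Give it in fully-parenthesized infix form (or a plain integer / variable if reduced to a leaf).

Answer: ((z+9)+((b*b)*(z*a)))

Derivation:
Start: ((((0*z)+(z+9))+((b*b)*(z*a)))+0)
Step 1: at root: ((((0*z)+(z+9))+((b*b)*(z*a)))+0) -> (((0*z)+(z+9))+((b*b)*(z*a))); overall: ((((0*z)+(z+9))+((b*b)*(z*a)))+0) -> (((0*z)+(z+9))+((b*b)*(z*a)))
Step 2: at LL: (0*z) -> 0; overall: (((0*z)+(z+9))+((b*b)*(z*a))) -> ((0+(z+9))+((b*b)*(z*a)))
Step 3: at L: (0+(z+9)) -> (z+9); overall: ((0+(z+9))+((b*b)*(z*a))) -> ((z+9)+((b*b)*(z*a)))
Fixed point: ((z+9)+((b*b)*(z*a)))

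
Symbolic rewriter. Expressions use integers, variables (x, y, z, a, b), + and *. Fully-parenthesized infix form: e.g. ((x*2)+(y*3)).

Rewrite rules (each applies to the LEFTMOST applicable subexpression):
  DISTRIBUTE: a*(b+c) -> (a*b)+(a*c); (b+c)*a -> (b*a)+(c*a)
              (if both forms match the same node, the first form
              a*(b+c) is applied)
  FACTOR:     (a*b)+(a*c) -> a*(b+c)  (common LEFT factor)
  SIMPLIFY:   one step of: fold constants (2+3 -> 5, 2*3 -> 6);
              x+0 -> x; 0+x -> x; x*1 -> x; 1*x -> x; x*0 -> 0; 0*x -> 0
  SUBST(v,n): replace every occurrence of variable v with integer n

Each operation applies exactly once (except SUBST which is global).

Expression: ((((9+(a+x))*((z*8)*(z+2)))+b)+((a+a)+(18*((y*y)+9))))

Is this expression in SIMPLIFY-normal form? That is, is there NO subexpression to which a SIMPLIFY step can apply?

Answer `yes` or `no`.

Expression: ((((9+(a+x))*((z*8)*(z+2)))+b)+((a+a)+(18*((y*y)+9))))
Scanning for simplifiable subexpressions (pre-order)...
  at root: ((((9+(a+x))*((z*8)*(z+2)))+b)+((a+a)+(18*((y*y)+9)))) (not simplifiable)
  at L: (((9+(a+x))*((z*8)*(z+2)))+b) (not simplifiable)
  at LL: ((9+(a+x))*((z*8)*(z+2))) (not simplifiable)
  at LLL: (9+(a+x)) (not simplifiable)
  at LLLR: (a+x) (not simplifiable)
  at LLR: ((z*8)*(z+2)) (not simplifiable)
  at LLRL: (z*8) (not simplifiable)
  at LLRR: (z+2) (not simplifiable)
  at R: ((a+a)+(18*((y*y)+9))) (not simplifiable)
  at RL: (a+a) (not simplifiable)
  at RR: (18*((y*y)+9)) (not simplifiable)
  at RRR: ((y*y)+9) (not simplifiable)
  at RRRL: (y*y) (not simplifiable)
Result: no simplifiable subexpression found -> normal form.

Answer: yes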